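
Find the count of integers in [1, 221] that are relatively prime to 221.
192

221 = 13 × 17
φ(n) = n × ∏(1 - 1/p) for each prime p dividing n
φ(221) = 221 × (1 - 1/13) × (1 - 1/17) = 192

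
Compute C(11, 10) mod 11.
0

Using Lucas' theorem:
Write n=11 and k=10 in base 11:
n in base 11: [1, 0]
k in base 11: [0, 10]
C(11,10) mod 11 = ∏ C(n_i, k_i) mod 11
Digit binomials (mod 11): C(1,0) = 1; C(0,10) = 0 (k_i > n_i)
Product: 1 × 0 = 0 ≡ 0 (mod 11)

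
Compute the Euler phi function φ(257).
256

257 = 257
φ(n) = n × ∏(1 - 1/p) for each prime p dividing n
φ(257) = 257 × (1 - 1/257) = 256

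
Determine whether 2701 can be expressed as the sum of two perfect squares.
10² + 51² (a=10, b=51)

Factorization: 2701 = 37 × 73
By Fermat: n is sum of two squares iff every prime p ≡ 3 (mod 4) appears to even power.
All primes ≡ 3 (mod 4) appear to even power.
Search a = 0, 1, 2, … for 2701 - a² a perfect square: first hit at a = 10: 2701 - 100 = 2601 = 51².
2701 = 10² + 51² = 100 + 2601 ✓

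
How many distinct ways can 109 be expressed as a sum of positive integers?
541946240

p(n) counts ways to write n as a sum of positive integers (order ignored).
Euler's pentagonal recurrence: p(k) = p(k-1) + p(k-2) - p(k-5) - p(k-7) + p(k-12) + p(k-15) - ... (offsets j(3j∓1)/2, signs ++--, p(0)=1, p(<0)=0).
DP table for k = 0..108: p(0)=1, p(1)=1, p(2)=2, p(3)=3, p(4)=5, p(5)=7, p(6)=11, p(7)=15, p(8)=22, p(9)=30, p(10)=42, p(11)=56, p(12)=77, p(13)=101, p(14)=135, p(15)=176, p(16)=231, p(17)=297, p(18)=385, p(19)=490, p(20)=627, p(21)=792, p(22)=1002, p(23)=1255, p(24)=1575, p(25)=1958, p(26)=2436, p(27)=3010, p(28)=3718, p(29)=4565, p(30)=5604, p(31)=6842, p(32)=8349, p(33)=10143, p(34)=12310, p(35)=14883, p(36)=17977, p(37)=21637, p(38)=26015, p(39)=31185, p(40)=37338, p(41)=44583, p(42)=53174, p(43)=63261, p(44)=75175, p(45)=89134, p(46)=105558, p(47)=124754, p(48)=147273, p(49)=173525, p(50)=204226, p(51)=239943, p(52)=281589, p(53)=329931, p(54)=386155, p(55)=451276, p(56)=526823, p(57)=614154, p(58)=715220, p(59)=831820, p(60)=966467, p(61)=1121505, p(62)=1300156, p(63)=1505499, p(64)=1741630, p(65)=2012558, p(66)=2323520, p(67)=2679689, p(68)=3087735, p(69)=3554345, p(70)=4087968, p(71)=4697205, p(72)=5392783, p(73)=6185689, p(74)=7089500, p(75)=8118264, p(76)=9289091, p(77)=10619863, p(78)=12132164, p(79)=13848650, p(80)=15796476, p(81)=18004327, p(82)=20506255, p(83)=23338469, p(84)=26543660, p(85)=30167357, p(86)=34262962, p(87)=38887673, p(88)=44108109, p(89)=49995925, p(90)=56634173, p(91)=64112359, p(92)=72533807, p(93)=82010177, p(94)=92669720, p(95)=104651419, p(96)=118114304, p(97)=133230930, p(98)=150198136, p(99)=169229875, p(100)=190569292, p(101)=214481126, p(102)=241265379, p(103)=271248950, p(104)=304801365, p(105)=342325709, p(106)=384276336, p(107)=431149389, p(108)=483502844.
Final step: p(109) = p(108) + p(107) - p(104) - p(102) + p(97) + p(94) - p(87) - p(83) + p(74) + p(69) - p(58) - p(52) + p(39) + p(32) - p(17) - p(9)
= 483502844 + 431149389 - 304801365 - 241265379 + 133230930 + 92669720 - 38887673 - 23338469 + 7089500 + 3554345 - 715220 - 281589 + 31185 + 8349 - 297 - 30
= 541946240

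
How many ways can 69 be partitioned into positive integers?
3554345

p(n) counts ways to write n as a sum of positive integers (order ignored).
Euler's pentagonal recurrence: p(k) = p(k-1) + p(k-2) - p(k-5) - p(k-7) + p(k-12) + p(k-15) - ... (offsets j(3j∓1)/2, signs ++--, p(0)=1, p(<0)=0).
DP table for k = 0..68: p(0)=1, p(1)=1, p(2)=2, p(3)=3, p(4)=5, p(5)=7, p(6)=11, p(7)=15, p(8)=22, p(9)=30, p(10)=42, p(11)=56, p(12)=77, p(13)=101, p(14)=135, p(15)=176, p(16)=231, p(17)=297, p(18)=385, p(19)=490, p(20)=627, p(21)=792, p(22)=1002, p(23)=1255, p(24)=1575, p(25)=1958, p(26)=2436, p(27)=3010, p(28)=3718, p(29)=4565, p(30)=5604, p(31)=6842, p(32)=8349, p(33)=10143, p(34)=12310, p(35)=14883, p(36)=17977, p(37)=21637, p(38)=26015, p(39)=31185, p(40)=37338, p(41)=44583, p(42)=53174, p(43)=63261, p(44)=75175, p(45)=89134, p(46)=105558, p(47)=124754, p(48)=147273, p(49)=173525, p(50)=204226, p(51)=239943, p(52)=281589, p(53)=329931, p(54)=386155, p(55)=451276, p(56)=526823, p(57)=614154, p(58)=715220, p(59)=831820, p(60)=966467, p(61)=1121505, p(62)=1300156, p(63)=1505499, p(64)=1741630, p(65)=2012558, p(66)=2323520, p(67)=2679689, p(68)=3087735.
Final step: p(69) = p(68) + p(67) - p(64) - p(62) + p(57) + p(54) - p(47) - p(43) + p(34) + p(29) - p(18) - p(12)
= 3087735 + 2679689 - 1741630 - 1300156 + 614154 + 386155 - 124754 - 63261 + 12310 + 4565 - 385 - 77
= 3554345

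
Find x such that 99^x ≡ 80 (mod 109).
64

Baby-step giant-step with step n = ⌈√109⌉ = 11.
Baby steps 99^j mod 109 (j:value) for j=0..10: 0:1, 1:99, 2:100, 3:90, 4:81, 5:62, 6:34, 7:96, 8:21, 9:8, 10:29.
Giant-step multiplier: 99^(-11) ≡ 99^(108-11) = 99^97 ≡ 56 (mod 109).
Giant steps γ_i = 80·56^i mod 109: γ_0=80, γ_1=11, γ_2=71, γ_3=52, γ_4=78, γ_5=8 (in table at j=9).
x = i·n + j = 5·11 + 9 = 64.
Check: 99^64 ≡ 80 (mod 109).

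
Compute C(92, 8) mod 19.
7

Using Lucas' theorem:
Write n=92 and k=8 in base 19:
n in base 19: [4, 16]
k in base 19: [0, 8]
C(92,8) mod 19 = ∏ C(n_i, k_i) mod 19
Digit binomials (mod 19): C(4,0) = 1; C(16,8) = 12870 ≡ 7
Product: 1 × 7 = 7 ≡ 7 (mod 19)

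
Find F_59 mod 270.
71

Matrix identity: Q^n = [[F_(n+1), F_n], [F_n, F_(n-1)]] with Q = [[1,1],[1,0]].
n = 59 = 111011₂. Square-and-multiply, entries mod 270:
Q^1 = [[1,1],[1,0]]
Q^3 = (Q^1)²·Q = [[3,2],[2,1]]
Q^7 = (Q^3)²·Q = [[21,13],[13,8]]
Q^14 = (Q^7)² = [[70,107],[107,233]]
Q^29 = (Q^14)²·Q = [[170,149],[149,21]]
Q^59 = (Q^29)²·Q = [[180,71],[71,109]]
F_59 mod 270 = Q^59[0][1] = 71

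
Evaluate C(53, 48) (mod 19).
1

Using Lucas' theorem:
Write n=53 and k=48 in base 19:
n in base 19: [2, 15]
k in base 19: [2, 10]
C(53,48) mod 19 = ∏ C(n_i, k_i) mod 19
Digit binomials (mod 19): C(2,2) = 1; C(15,10) = 3003 ≡ 1
Product: 1 × 1 = 1 ≡ 1 (mod 19)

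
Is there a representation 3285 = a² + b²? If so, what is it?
6² + 57² (a=6, b=57)

Factorization: 3285 = 3^2 × 5 × 73
By Fermat: n is sum of two squares iff every prime p ≡ 3 (mod 4) appears to even power.
All primes ≡ 3 (mod 4) appear to even power.
Search a = 0, 1, 2, … for 3285 - a² a perfect square: first hit at a = 6: 3285 - 36 = 3249 = 57².
3285 = 6² + 57² = 36 + 3249 ✓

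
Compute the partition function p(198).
3345365983698

p(n) counts ways to write n as a sum of positive integers (order ignored).
Euler's pentagonal recurrence: p(k) = p(k-1) + p(k-2) - p(k-5) - p(k-7) + p(k-12) + p(k-15) - ... (offsets j(3j∓1)/2, signs ++--, p(0)=1, p(<0)=0).
DP table for k = 0..197: p(0)=1, p(1)=1, p(2)=2, p(3)=3, p(4)=5, p(5)=7, p(6)=11, p(7)=15, p(8)=22, p(9)=30, p(10)=42, p(11)=56, p(12)=77, p(13)=101, p(14)=135, p(15)=176, p(16)=231, p(17)=297, p(18)=385, p(19)=490, p(20)=627, p(21)=792, p(22)=1002, p(23)=1255, p(24)=1575, p(25)=1958, p(26)=2436, p(27)=3010, p(28)=3718, p(29)=4565, p(30)=5604, p(31)=6842, p(32)=8349, p(33)=10143, p(34)=12310, p(35)=14883, p(36)=17977, p(37)=21637, p(38)=26015, p(39)=31185, p(40)=37338, p(41)=44583, p(42)=53174, p(43)=63261, p(44)=75175, p(45)=89134, p(46)=105558, p(47)=124754, p(48)=147273, p(49)=173525, p(50)=204226, p(51)=239943, p(52)=281589, p(53)=329931, p(54)=386155, p(55)=451276, p(56)=526823, p(57)=614154, p(58)=715220, p(59)=831820, p(60)=966467, p(61)=1121505, p(62)=1300156, p(63)=1505499, p(64)=1741630, p(65)=2012558, p(66)=2323520, p(67)=2679689, p(68)=3087735, p(69)=3554345, p(70)=4087968, p(71)=4697205, p(72)=5392783, p(73)=6185689, p(74)=7089500, p(75)=8118264, p(76)=9289091, p(77)=10619863, p(78)=12132164, p(79)=13848650, p(80)=15796476, p(81)=18004327, p(82)=20506255, p(83)=23338469, p(84)=26543660, p(85)=30167357, p(86)=34262962, p(87)=38887673, p(88)=44108109, p(89)=49995925, p(90)=56634173, p(91)=64112359, p(92)=72533807, p(93)=82010177, p(94)=92669720, p(95)=104651419, p(96)=118114304, p(97)=133230930, p(98)=150198136, p(99)=169229875, p(100)=190569292, p(101)=214481126, p(102)=241265379, p(103)=271248950, p(104)=304801365, p(105)=342325709, p(106)=384276336, p(107)=431149389, p(108)=483502844, p(109)=541946240, p(110)=607163746, p(111)=679903203, p(112)=761002156, p(113)=851376628, p(114)=952050665, p(115)=1064144451, p(116)=1188908248, p(117)=1327710076, p(118)=1482074143, p(119)=1653668665, p(120)=1844349560, p(121)=2056148051, p(122)=2291320912, p(123)=2552338241, p(124)=2841940500, p(125)=3163127352, p(126)=3519222692, p(127)=3913864295, p(128)=4351078600, p(129)=4835271870, p(130)=5371315400, p(131)=5964539504, p(132)=6620830889, p(133)=7346629512, p(134)=8149040695, p(135)=9035836076, p(136)=10015581680, p(137)=11097645016, p(138)=12292341831, p(139)=13610949895, p(140)=15065878135, p(141)=16670689208, p(142)=18440293320, p(143)=20390982757, p(144)=22540654445, p(145)=24908858009, p(146)=27517052599, p(147)=30388671978, p(148)=33549419497, p(149)=37027355200, p(150)=40853235313, p(151)=45060624582, p(152)=49686288421, p(153)=54770336324, p(154)=60356673280, p(155)=66493182097, p(156)=73232243759, p(157)=80630964769, p(158)=88751778802, p(159)=97662728555, p(160)=107438159466, p(161)=118159068427, p(162)=129913904637, p(163)=142798995930, p(164)=156919475295, p(165)=172389800255, p(166)=189334822579, p(167)=207890420102, p(168)=228204732751, p(169)=250438925115, p(170)=274768617130, p(171)=301384802048, p(172)=330495499613, p(173)=362326859895, p(174)=397125074750, p(175)=435157697830, p(176)=476715857290, p(177)=522115831195, p(178)=571701605655, p(179)=625846753120, p(180)=684957390936, p(181)=749474411781, p(182)=819876908323, p(183)=896684817527, p(184)=980462880430, p(185)=1071823774337, p(186)=1171432692373, p(187)=1280011042268, p(188)=1398341745571, p(189)=1527273599625, p(190)=1667727404093, p(191)=1820701100652, p(192)=1987276856363, p(193)=2168627105469, p(194)=2366022741845, p(195)=2580840212973, p(196)=2814570987591, p(197)=3068829878530.
Final step: p(198) = p(197) + p(196) - p(193) - p(191) + p(186) + p(183) - p(176) - p(172) + p(163) + p(158) - p(147) - p(141) + p(128) + p(121) - p(106) - p(98) + p(81) + p(72) - p(53) - p(43) + p(22) + p(11)
= 3068829878530 + 2814570987591 - 2168627105469 - 1820701100652 + 1171432692373 + 896684817527 - 476715857290 - 330495499613 + 142798995930 + 88751778802 - 30388671978 - 16670689208 + 4351078600 + 2056148051 - 384276336 - 150198136 + 18004327 + 5392783 - 329931 - 63261 + 1002 + 56
= 3345365983698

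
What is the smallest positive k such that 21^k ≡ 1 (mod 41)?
20

41 is prime, so ord(21) divides φ(41) = 40.
Divisors of 40: 1, 2, 4, 5, 8, 10, 20, 40.
Repeated squaring: 21^1 ≡ 21, 21^2 ≡ 31, 21^4 ≡ 18, 21^8 ≡ 37, 21^16 ≡ 16, 21^32 ≡ 10 (mod 41).
Test 21^d mod 41 for each divisor d in increasing order:
21^1 ≡ 21
21^2 ≡ 31
21^4 ≡ 18
21^5 = 21^4·21^1 ≡ 9
21^8 ≡ 37
21^10 = 21^8·21^2 ≡ 40
21^20 = 21^16·21^4 ≡ 1  ← first divisor giving 1
The order is 20.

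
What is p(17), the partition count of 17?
297

p(n) counts ways to write n as a sum of positive integers (order ignored).
Euler's pentagonal recurrence: p(k) = p(k-1) + p(k-2) - p(k-5) - p(k-7) + p(k-12) + p(k-15) - ... (offsets j(3j∓1)/2, signs ++--, p(0)=1, p(<0)=0).
DP table for k = 0..16: p(0)=1, p(1)=1, p(2)=2, p(3)=3, p(4)=5, p(5)=7, p(6)=11, p(7)=15, p(8)=22, p(9)=30, p(10)=42, p(11)=56, p(12)=77, p(13)=101, p(14)=135, p(15)=176, p(16)=231.
Final step: p(17) = p(16) + p(15) - p(12) - p(10) + p(5) + p(2)
= 231 + 176 - 77 - 42 + 7 + 2
= 297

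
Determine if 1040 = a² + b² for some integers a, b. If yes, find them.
4² + 32² (a=4, b=32)

Factorization: 1040 = 2^4 × 5 × 13
By Fermat: n is sum of two squares iff every prime p ≡ 3 (mod 4) appears to even power.
All primes ≡ 3 (mod 4) appear to even power.
Search a = 0, 1, 2, … for 1040 - a² a perfect square: first hit at a = 4: 1040 - 16 = 1024 = 32².
1040 = 4² + 32² = 16 + 1024 ✓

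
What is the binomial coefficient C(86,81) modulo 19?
5

Using Lucas' theorem:
Write n=86 and k=81 in base 19:
n in base 19: [4, 10]
k in base 19: [4, 5]
C(86,81) mod 19 = ∏ C(n_i, k_i) mod 19
Digit binomials (mod 19): C(4,4) = 1; C(10,5) = 252 ≡ 5
Product: 1 × 5 = 5 ≡ 5 (mod 19)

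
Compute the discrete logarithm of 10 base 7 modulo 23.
21

Baby-step giant-step with step n = ⌈√23⌉ = 5.
Baby steps 7^j mod 23 (j:value) for j=0..4: 0:1, 1:7, 2:3, 3:21, 4:9.
Giant-step multiplier: 7^(-5) ≡ 7^(22-5) = 7^17 ≡ 19 (mod 23).
Giant steps γ_i = 10·19^i mod 23: γ_0=10, γ_1=6, γ_2=22, γ_3=4, γ_4=7 (in table at j=1).
x = i·n + j = 4·5 + 1 = 21.
Check: 7^21 ≡ 10 (mod 23).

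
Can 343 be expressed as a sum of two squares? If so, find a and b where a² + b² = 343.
Not possible

Factorization: 343 = 7^3
By Fermat: n is sum of two squares iff every prime p ≡ 3 (mod 4) appears to even power.
Prime(s) ≡ 3 (mod 4) with odd exponent: [(7, 3)]
Therefore 343 cannot be expressed as a² + b².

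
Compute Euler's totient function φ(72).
24

72 = 2^3 × 3^2
φ(n) = n × ∏(1 - 1/p) for each prime p dividing n
φ(72) = 72 × (1 - 1/2) × (1 - 1/3) = 24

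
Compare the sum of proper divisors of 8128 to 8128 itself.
perfect

Proper divisors of 8128: sum = 1 + 2 + 4 + 8 + 16 + 32 + 64 + 127 + 254 + 508 + 1016 + 2032 + 4064 = 8128
Since 8128 = 8128, 8128 is perfect.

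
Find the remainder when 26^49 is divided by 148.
100

Repeated squaring. Binary of 49 = 110001.
26^1 ≡ 26 (mod 148); 26^2 ≡ 84 (mod 148); 26^4 ≡ 100 (mod 148); 26^8 ≡ 84 (mod 148); 26^16 ≡ 100 (mod 148); 26^32 ≡ 84 (mod 148)
26^49 = 26^1 × 26^16 × 26^32 ≡ 100 (mod 148)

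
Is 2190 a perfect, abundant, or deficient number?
abundant

Proper divisors of 2190: sum = 1 + 2 + 3 + 5 + 6 + 10 + 15 + 30 + 73 + 146 + 219 + 365 + 438 + 730 + 1095 = 3138
Since 3138 > 2190, 2190 is abundant.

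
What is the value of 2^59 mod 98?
46

Repeated squaring. Binary of 59 = 111011.
2^1 ≡ 2 (mod 98); 2^2 ≡ 4 (mod 98); 2^4 ≡ 16 (mod 98); 2^8 ≡ 60 (mod 98); 2^16 ≡ 72 (mod 98); 2^32 ≡ 88 (mod 98)
2^59 = 2^1 × 2^2 × 2^8 × 2^16 × 2^32 ≡ 46 (mod 98)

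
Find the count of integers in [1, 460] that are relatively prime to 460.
176

460 = 2^2 × 5 × 23
φ(n) = n × ∏(1 - 1/p) for each prime p dividing n
φ(460) = 460 × (1 - 1/2) × (1 - 1/5) × (1 - 1/23) = 176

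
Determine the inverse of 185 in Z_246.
125

gcd(185, 246) = 1, so the inverse exists.
Extended Euclidean algorithm on (246, 185):
246 = 1 × 185 + 61  ⟹  61 = (1)·246 + (-1)·185
185 = 3 × 61 + 2  ⟹  2 = (-3)·246 + (4)·185
61 = 30 × 2 + 1  ⟹  1 = (91)·246 + (-121)·185
So (-121)·185 ≡ 1 (mod 246), i.e. 185^(-1) ≡ -121 ≡ 125 (mod 246).
Check: 185 × 125 = 23125 ≡ 1 (mod 246)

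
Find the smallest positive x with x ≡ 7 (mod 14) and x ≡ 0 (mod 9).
63

Using Chinese Remainder Theorem:
M = 14 × 9 = 126
M1 = 9, M2 = 14
y1 = 9^(-1) mod 14 = 11
y2 = 14^(-1) mod 9 = 2
x = (7×9×11 + 0×14×2) mod 126 = 63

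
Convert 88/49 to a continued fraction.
[1; 1, 3, 1, 9]

Euclidean algorithm steps:
88 = 1 × 49 + 39
49 = 1 × 39 + 10
39 = 3 × 10 + 9
10 = 1 × 9 + 1
9 = 9 × 1 + 0
Continued fraction: [1; 1, 3, 1, 9]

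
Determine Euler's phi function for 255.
128

255 = 3 × 5 × 17
φ(n) = n × ∏(1 - 1/p) for each prime p dividing n
φ(255) = 255 × (1 - 1/3) × (1 - 1/5) × (1 - 1/17) = 128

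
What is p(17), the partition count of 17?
297

p(n) counts ways to write n as a sum of positive integers (order ignored).
Euler's pentagonal recurrence: p(k) = p(k-1) + p(k-2) - p(k-5) - p(k-7) + p(k-12) + p(k-15) - ... (offsets j(3j∓1)/2, signs ++--, p(0)=1, p(<0)=0).
DP table for k = 0..16: p(0)=1, p(1)=1, p(2)=2, p(3)=3, p(4)=5, p(5)=7, p(6)=11, p(7)=15, p(8)=22, p(9)=30, p(10)=42, p(11)=56, p(12)=77, p(13)=101, p(14)=135, p(15)=176, p(16)=231.
Final step: p(17) = p(16) + p(15) - p(12) - p(10) + p(5) + p(2)
= 231 + 176 - 77 - 42 + 7 + 2
= 297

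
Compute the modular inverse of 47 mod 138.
47

gcd(47, 138) = 1, so the inverse exists.
Extended Euclidean algorithm on (138, 47):
138 = 2 × 47 + 44  ⟹  44 = (1)·138 + (-2)·47
47 = 1 × 44 + 3  ⟹  3 = (-1)·138 + (3)·47
44 = 14 × 3 + 2  ⟹  2 = (15)·138 + (-44)·47
3 = 1 × 2 + 1  ⟹  1 = (-16)·138 + (47)·47
So (47)·47 ≡ 1 (mod 138), i.e. 47^(-1) ≡ 47 (mod 138).
Check: 47 × 47 = 2209 ≡ 1 (mod 138)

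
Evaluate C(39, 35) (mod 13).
0

Using Lucas' theorem:
Write n=39 and k=35 in base 13:
n in base 13: [3, 0]
k in base 13: [2, 9]
C(39,35) mod 13 = ∏ C(n_i, k_i) mod 13
Digit binomials (mod 13): C(3,2) = 3; C(0,9) = 0 (k_i > n_i)
Product: 3 × 0 = 0 ≡ 0 (mod 13)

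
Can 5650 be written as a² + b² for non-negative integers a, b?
5² + 75² (a=5, b=75)

Factorization: 5650 = 2 × 5^2 × 113
By Fermat: n is sum of two squares iff every prime p ≡ 3 (mod 4) appears to even power.
All primes ≡ 3 (mod 4) appear to even power.
Search a = 0, 1, 2, … for 5650 - a² a perfect square: first hit at a = 5: 5650 - 25 = 5625 = 75².
5650 = 5² + 75² = 25 + 5625 ✓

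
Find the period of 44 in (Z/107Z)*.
53

107 is prime, so ord(44) divides φ(107) = 106.
Divisors of 106: 1, 2, 53, 106.
Repeated squaring: 44^1 ≡ 44, 44^2 ≡ 10, 44^4 ≡ 100, 44^8 ≡ 49, 44^16 ≡ 47, 44^32 ≡ 69, 44^64 ≡ 53 (mod 107).
Test 44^d mod 107 for each divisor d in increasing order:
44^1 ≡ 44
44^2 ≡ 10
44^53 = 44^32·44^16·44^4·44^1 ≡ 1  ← first divisor giving 1
The order is 53.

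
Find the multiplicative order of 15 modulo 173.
86

173 is prime, so ord(15) divides φ(173) = 172.
Divisors of 172: 1, 2, 4, 43, 86, 172.
Repeated squaring: 15^1 ≡ 15, 15^2 ≡ 52, 15^4 ≡ 109, 15^8 ≡ 117, 15^16 ≡ 22, 15^32 ≡ 138, 15^64 ≡ 14, 15^128 ≡ 23 (mod 173).
Test 15^d mod 173 for each divisor d in increasing order:
15^1 ≡ 15
15^2 ≡ 52
15^4 ≡ 109
15^43 = 15^32·15^8·15^2·15^1 ≡ 172
15^86 = 15^64·15^16·15^4·15^2 ≡ 1  ← first divisor giving 1
The order is 86.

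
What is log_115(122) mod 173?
146

Baby-step giant-step with step n = ⌈√173⌉ = 14.
Baby steps 115^j mod 173 (j:value) for j=0..13: 0:1, 1:115, 2:77, 3:32, 4:47, 5:42, 6:159, 7:120, 8:133, 9:71, 10:34, 11:104, 12:23, 13:50.
Giant-step multiplier: 115^(-14) ≡ 115^(172-14) = 115^158 ≡ 38 (mod 173).
Giant steps γ_i = 122·38^i mod 173: γ_0=122, γ_1=138, γ_2=54, γ_3=149, γ_4=126, γ_5=117, γ_6=121, γ_7=100, γ_8=167, γ_9=118, γ_10=159 (in table at j=6).
x = i·n + j = 10·14 + 6 = 146.
Check: 115^146 ≡ 122 (mod 173).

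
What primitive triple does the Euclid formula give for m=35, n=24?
(649, 1680, 1801)

Euclid's formula: a = m² - n², b = 2mn, c = m² + n²
m = 35, n = 24
a = 35² - 24² = 1225 - 576 = 649
b = 2 × 35 × 24 = 1680
c = 35² + 24² = 1225 + 576 = 1801
Verification: 649² + 1680² = 421201 + 2822400 = 3243601 = 1801² ✓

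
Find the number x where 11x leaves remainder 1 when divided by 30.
11

gcd(11, 30) = 1, so the inverse exists.
Extended Euclidean algorithm on (30, 11):
30 = 2 × 11 + 8  ⟹  8 = (1)·30 + (-2)·11
11 = 1 × 8 + 3  ⟹  3 = (-1)·30 + (3)·11
8 = 2 × 3 + 2  ⟹  2 = (3)·30 + (-8)·11
3 = 1 × 2 + 1  ⟹  1 = (-4)·30 + (11)·11
So (11)·11 ≡ 1 (mod 30), i.e. 11^(-1) ≡ 11 (mod 30).
Check: 11 × 11 = 121 ≡ 1 (mod 30)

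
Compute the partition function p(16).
231

p(n) counts ways to write n as a sum of positive integers (order ignored).
Euler's pentagonal recurrence: p(k) = p(k-1) + p(k-2) - p(k-5) - p(k-7) + p(k-12) + p(k-15) - ... (offsets j(3j∓1)/2, signs ++--, p(0)=1, p(<0)=0).
DP table for k = 0..15: p(0)=1, p(1)=1, p(2)=2, p(3)=3, p(4)=5, p(5)=7, p(6)=11, p(7)=15, p(8)=22, p(9)=30, p(10)=42, p(11)=56, p(12)=77, p(13)=101, p(14)=135, p(15)=176.
Final step: p(16) = p(15) + p(14) - p(11) - p(9) + p(4) + p(1)
= 176 + 135 - 56 - 30 + 5 + 1
= 231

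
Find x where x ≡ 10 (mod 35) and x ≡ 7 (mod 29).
500

Using Chinese Remainder Theorem:
M = 35 × 29 = 1015
M1 = 29, M2 = 35
y1 = 29^(-1) mod 35 = 29
y2 = 35^(-1) mod 29 = 5
x = (10×29×29 + 7×35×5) mod 1015 = 500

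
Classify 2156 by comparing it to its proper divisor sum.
abundant

Proper divisors of 2156: sum = 1 + 2 + 4 + 7 + 11 + 14 + 22 + 28 + ... + 196 + 308 + 539 + 1078 (17 divisors) = 2632
Since 2632 > 2156, 2156 is abundant.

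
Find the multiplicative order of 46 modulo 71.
10

71 is prime, so ord(46) divides φ(71) = 70.
Divisors of 70: 1, 2, 5, 7, 10, 14, 35, 70.
Repeated squaring: 46^1 ≡ 46, 46^2 ≡ 57, 46^4 ≡ 54, 46^8 ≡ 5, 46^16 ≡ 25, 46^32 ≡ 57, 46^64 ≡ 54 (mod 71).
Test 46^d mod 71 for each divisor d in increasing order:
46^1 ≡ 46
46^2 ≡ 57
46^5 = 46^4·46^1 ≡ 70
46^7 = 46^4·46^2·46^1 ≡ 14
46^10 = 46^8·46^2 ≡ 1  ← first divisor giving 1
The order is 10.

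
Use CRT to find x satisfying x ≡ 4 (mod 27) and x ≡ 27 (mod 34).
571

Using Chinese Remainder Theorem:
M = 27 × 34 = 918
M1 = 34, M2 = 27
y1 = 34^(-1) mod 27 = 4
y2 = 27^(-1) mod 34 = 29
x = (4×34×4 + 27×27×29) mod 918 = 571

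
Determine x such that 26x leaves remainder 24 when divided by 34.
x ≡ 14 (mod 17)

gcd(26, 34) = 2, which divides 24, so solutions exist.
Divide through by 2: 13x ≡ 12 (mod 17).
Find 13^(-1) mod 17 by the extended Euclidean algorithm:
17 = 1 × 13 + 4  ⟹  4 = (1)·17 + (-1)·13
13 = 3 × 4 + 1  ⟹  1 = (-3)·17 + (4)·13
So (4)·13 ≡ 1 (mod 17), i.e. 13^(-1) ≡ 4 (mod 17).
x ≡ 4 × 12 = 48 ≡ 14 (mod 17).
Check: 26 × 14 = 364 ≡ 24 (mod 34).
x ≡ 14 (mod 17), giving 2 solutions mod 34.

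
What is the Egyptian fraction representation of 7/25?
1/4 + 1/34 + 1/1700

Greedy algorithm:
7/25: ceiling(25/7) = 4, use 1/4
3/100: ceiling(100/3) = 34, use 1/34
1/1700: ceiling(1700/1) = 1700, use 1/1700
Result: 7/25 = 1/4 + 1/34 + 1/1700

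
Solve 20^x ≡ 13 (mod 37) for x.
35

Baby-step giant-step with step n = ⌈√37⌉ = 7.
Baby steps 20^j mod 37 (j:value) for j=0..6: 0:1, 1:20, 2:30, 3:8, 4:12, 5:18, 6:27.
Giant-step multiplier: 20^(-7) ≡ 20^(36-7) = 20^29 ≡ 32 (mod 37).
Giant steps γ_i = 13·32^i mod 37: γ_0=13, γ_1=9, γ_2=29, γ_3=3, γ_4=22, γ_5=1 (in table at j=0).
x = i·n + j = 5·7 + 0 = 35.
Check: 20^35 ≡ 13 (mod 37).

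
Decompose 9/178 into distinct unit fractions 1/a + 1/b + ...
1/20 + 1/1780

Greedy algorithm:
9/178: ceiling(178/9) = 20, use 1/20
1/1780: ceiling(1780/1) = 1780, use 1/1780
Result: 9/178 = 1/20 + 1/1780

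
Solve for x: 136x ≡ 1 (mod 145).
16

gcd(136, 145) = 1, so the inverse exists.
Extended Euclidean algorithm on (145, 136):
145 = 1 × 136 + 9  ⟹  9 = (1)·145 + (-1)·136
136 = 15 × 9 + 1  ⟹  1 = (-15)·145 + (16)·136
So (16)·136 ≡ 1 (mod 145), i.e. 136^(-1) ≡ 16 (mod 145).
Check: 136 × 16 = 2176 ≡ 1 (mod 145)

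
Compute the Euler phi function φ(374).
160

374 = 2 × 11 × 17
φ(n) = n × ∏(1 - 1/p) for each prime p dividing n
φ(374) = 374 × (1 - 1/2) × (1 - 1/11) × (1 - 1/17) = 160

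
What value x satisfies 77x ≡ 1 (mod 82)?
49

gcd(77, 82) = 1, so the inverse exists.
Extended Euclidean algorithm on (82, 77):
82 = 1 × 77 + 5  ⟹  5 = (1)·82 + (-1)·77
77 = 15 × 5 + 2  ⟹  2 = (-15)·82 + (16)·77
5 = 2 × 2 + 1  ⟹  1 = (31)·82 + (-33)·77
So (-33)·77 ≡ 1 (mod 82), i.e. 77^(-1) ≡ -33 ≡ 49 (mod 82).
Check: 77 × 49 = 3773 ≡ 1 (mod 82)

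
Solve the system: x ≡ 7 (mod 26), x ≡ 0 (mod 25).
475

Using Chinese Remainder Theorem:
M = 26 × 25 = 650
M1 = 25, M2 = 26
y1 = 25^(-1) mod 26 = 25
y2 = 26^(-1) mod 25 = 1
x = (7×25×25 + 0×26×1) mod 650 = 475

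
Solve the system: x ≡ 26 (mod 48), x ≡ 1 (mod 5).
26

Using Chinese Remainder Theorem:
M = 48 × 5 = 240
M1 = 5, M2 = 48
y1 = 5^(-1) mod 48 = 29
y2 = 48^(-1) mod 5 = 2
x = (26×5×29 + 1×48×2) mod 240 = 26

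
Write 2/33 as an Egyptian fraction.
1/17 + 1/561

Greedy algorithm:
2/33: ceiling(33/2) = 17, use 1/17
1/561: ceiling(561/1) = 561, use 1/561
Result: 2/33 = 1/17 + 1/561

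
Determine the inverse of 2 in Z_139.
70

gcd(2, 139) = 1, so the inverse exists.
Extended Euclidean algorithm on (139, 2):
139 = 69 × 2 + 1  ⟹  1 = (1)·139 + (-69)·2
So (-69)·2 ≡ 1 (mod 139), i.e. 2^(-1) ≡ -69 ≡ 70 (mod 139).
Check: 2 × 70 = 140 ≡ 1 (mod 139)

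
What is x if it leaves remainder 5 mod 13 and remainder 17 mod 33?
83

Using Chinese Remainder Theorem:
M = 13 × 33 = 429
M1 = 33, M2 = 13
y1 = 33^(-1) mod 13 = 2
y2 = 13^(-1) mod 33 = 28
x = (5×33×2 + 17×13×28) mod 429 = 83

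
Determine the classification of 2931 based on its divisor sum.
deficient

Proper divisors of 2931: sum = 1 + 3 + 977 = 981
Since 981 < 2931, 2931 is deficient.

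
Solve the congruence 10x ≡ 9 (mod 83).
x ≡ 59 (mod 83)

gcd(10, 83) = 1, which divides 9, so solutions exist.
Find 10^(-1) mod 83 by the extended Euclidean algorithm:
83 = 8 × 10 + 3  ⟹  3 = (1)·83 + (-8)·10
10 = 3 × 3 + 1  ⟹  1 = (-3)·83 + (25)·10
So (25)·10 ≡ 1 (mod 83), i.e. 10^(-1) ≡ 25 (mod 83).
x ≡ 25 × 9 = 225 ≡ 59 (mod 83).
Check: 10 × 59 = 590 ≡ 9 (mod 83).
Unique solution: x ≡ 59 (mod 83)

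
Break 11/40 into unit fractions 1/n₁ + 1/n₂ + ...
1/4 + 1/40

Greedy algorithm:
11/40: ceiling(40/11) = 4, use 1/4
1/40: ceiling(40/1) = 40, use 1/40
Result: 11/40 = 1/4 + 1/40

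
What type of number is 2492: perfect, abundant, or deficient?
abundant

Proper divisors of 2492: sum = 1 + 2 + 4 + 7 + 14 + 28 + 89 + 178 + 356 + 623 + 1246 = 2548
Since 2548 > 2492, 2492 is abundant.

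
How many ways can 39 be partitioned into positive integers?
31185

p(n) counts ways to write n as a sum of positive integers (order ignored).
Euler's pentagonal recurrence: p(k) = p(k-1) + p(k-2) - p(k-5) - p(k-7) + p(k-12) + p(k-15) - ... (offsets j(3j∓1)/2, signs ++--, p(0)=1, p(<0)=0).
DP table for k = 0..38: p(0)=1, p(1)=1, p(2)=2, p(3)=3, p(4)=5, p(5)=7, p(6)=11, p(7)=15, p(8)=22, p(9)=30, p(10)=42, p(11)=56, p(12)=77, p(13)=101, p(14)=135, p(15)=176, p(16)=231, p(17)=297, p(18)=385, p(19)=490, p(20)=627, p(21)=792, p(22)=1002, p(23)=1255, p(24)=1575, p(25)=1958, p(26)=2436, p(27)=3010, p(28)=3718, p(29)=4565, p(30)=5604, p(31)=6842, p(32)=8349, p(33)=10143, p(34)=12310, p(35)=14883, p(36)=17977, p(37)=21637, p(38)=26015.
Final step: p(39) = p(38) + p(37) - p(34) - p(32) + p(27) + p(24) - p(17) - p(13) + p(4)
= 26015 + 21637 - 12310 - 8349 + 3010 + 1575 - 297 - 101 + 5
= 31185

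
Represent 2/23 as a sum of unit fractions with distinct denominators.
1/12 + 1/276

Greedy algorithm:
2/23: ceiling(23/2) = 12, use 1/12
1/276: ceiling(276/1) = 276, use 1/276
Result: 2/23 = 1/12 + 1/276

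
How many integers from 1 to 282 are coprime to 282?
92

282 = 2 × 3 × 47
φ(n) = n × ∏(1 - 1/p) for each prime p dividing n
φ(282) = 282 × (1 - 1/2) × (1 - 1/3) × (1 - 1/47) = 92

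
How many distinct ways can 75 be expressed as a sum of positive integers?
8118264

p(n) counts ways to write n as a sum of positive integers (order ignored).
Euler's pentagonal recurrence: p(k) = p(k-1) + p(k-2) - p(k-5) - p(k-7) + p(k-12) + p(k-15) - ... (offsets j(3j∓1)/2, signs ++--, p(0)=1, p(<0)=0).
DP table for k = 0..74: p(0)=1, p(1)=1, p(2)=2, p(3)=3, p(4)=5, p(5)=7, p(6)=11, p(7)=15, p(8)=22, p(9)=30, p(10)=42, p(11)=56, p(12)=77, p(13)=101, p(14)=135, p(15)=176, p(16)=231, p(17)=297, p(18)=385, p(19)=490, p(20)=627, p(21)=792, p(22)=1002, p(23)=1255, p(24)=1575, p(25)=1958, p(26)=2436, p(27)=3010, p(28)=3718, p(29)=4565, p(30)=5604, p(31)=6842, p(32)=8349, p(33)=10143, p(34)=12310, p(35)=14883, p(36)=17977, p(37)=21637, p(38)=26015, p(39)=31185, p(40)=37338, p(41)=44583, p(42)=53174, p(43)=63261, p(44)=75175, p(45)=89134, p(46)=105558, p(47)=124754, p(48)=147273, p(49)=173525, p(50)=204226, p(51)=239943, p(52)=281589, p(53)=329931, p(54)=386155, p(55)=451276, p(56)=526823, p(57)=614154, p(58)=715220, p(59)=831820, p(60)=966467, p(61)=1121505, p(62)=1300156, p(63)=1505499, p(64)=1741630, p(65)=2012558, p(66)=2323520, p(67)=2679689, p(68)=3087735, p(69)=3554345, p(70)=4087968, p(71)=4697205, p(72)=5392783, p(73)=6185689, p(74)=7089500.
Final step: p(75) = p(74) + p(73) - p(70) - p(68) + p(63) + p(60) - p(53) - p(49) + p(40) + p(35) - p(24) - p(18) + p(5)
= 7089500 + 6185689 - 4087968 - 3087735 + 1505499 + 966467 - 329931 - 173525 + 37338 + 14883 - 1575 - 385 + 7
= 8118264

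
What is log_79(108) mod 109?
54

Baby-step giant-step with step n = ⌈√109⌉ = 11.
Baby steps 79^j mod 109 (j:value) for j=0..10: 0:1, 1:79, 2:28, 3:32, 4:21, 5:24, 6:43, 7:18, 8:5, 9:68, 10:31.
Giant-step multiplier: 79^(-11) ≡ 79^(108-11) = 79^97 ≡ 62 (mod 109).
Giant steps γ_i = 108·62^i mod 109: γ_0=108, γ_1=47, γ_2=80, γ_3=55, γ_4=31 (in table at j=10).
x = i·n + j = 4·11 + 10 = 54.
Check: 79^54 ≡ 108 (mod 109).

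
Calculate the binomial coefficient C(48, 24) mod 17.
13

Using Lucas' theorem:
Write n=48 and k=24 in base 17:
n in base 17: [2, 14]
k in base 17: [1, 7]
C(48,24) mod 17 = ∏ C(n_i, k_i) mod 17
Digit binomials (mod 17): C(2,1) = 2; C(14,7) = 3432 ≡ 15
Product: 2 × 15 = 30 ≡ 13 (mod 17)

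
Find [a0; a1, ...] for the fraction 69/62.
[1; 8, 1, 6]

Euclidean algorithm steps:
69 = 1 × 62 + 7
62 = 8 × 7 + 6
7 = 1 × 6 + 1
6 = 6 × 1 + 0
Continued fraction: [1; 8, 1, 6]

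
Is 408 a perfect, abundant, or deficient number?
abundant

Proper divisors of 408: sum = 1 + 2 + 3 + 4 + 6 + 8 + 12 + 17 + 24 + 34 + 51 + 68 + 102 + 136 + 204 = 672
Since 672 > 408, 408 is abundant.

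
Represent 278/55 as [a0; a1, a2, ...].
[5; 18, 3]

Euclidean algorithm steps:
278 = 5 × 55 + 3
55 = 18 × 3 + 1
3 = 3 × 1 + 0
Continued fraction: [5; 18, 3]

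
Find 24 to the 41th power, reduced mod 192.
0

Repeated squaring. Binary of 41 = 101001.
24^1 ≡ 24 (mod 192); 24^2 ≡ 0 (mod 192); 24^4 ≡ 0 (mod 192); 24^8 ≡ 0 (mod 192); 24^16 ≡ 0 (mod 192); 24^32 ≡ 0 (mod 192)
24^41 = 24^1 × 24^8 × 24^32 ≡ 0 (mod 192)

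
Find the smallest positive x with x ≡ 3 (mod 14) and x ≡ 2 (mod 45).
227

Using Chinese Remainder Theorem:
M = 14 × 45 = 630
M1 = 45, M2 = 14
y1 = 45^(-1) mod 14 = 5
y2 = 14^(-1) mod 45 = 29
x = (3×45×5 + 2×14×29) mod 630 = 227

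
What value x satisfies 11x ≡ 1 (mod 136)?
99

gcd(11, 136) = 1, so the inverse exists.
Extended Euclidean algorithm on (136, 11):
136 = 12 × 11 + 4  ⟹  4 = (1)·136 + (-12)·11
11 = 2 × 4 + 3  ⟹  3 = (-2)·136 + (25)·11
4 = 1 × 3 + 1  ⟹  1 = (3)·136 + (-37)·11
So (-37)·11 ≡ 1 (mod 136), i.e. 11^(-1) ≡ -37 ≡ 99 (mod 136).
Check: 11 × 99 = 1089 ≡ 1 (mod 136)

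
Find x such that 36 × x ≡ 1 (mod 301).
92

gcd(36, 301) = 1, so the inverse exists.
Extended Euclidean algorithm on (301, 36):
301 = 8 × 36 + 13  ⟹  13 = (1)·301 + (-8)·36
36 = 2 × 13 + 10  ⟹  10 = (-2)·301 + (17)·36
13 = 1 × 10 + 3  ⟹  3 = (3)·301 + (-25)·36
10 = 3 × 3 + 1  ⟹  1 = (-11)·301 + (92)·36
So (92)·36 ≡ 1 (mod 301), i.e. 36^(-1) ≡ 92 (mod 301).
Check: 36 × 92 = 3312 ≡ 1 (mod 301)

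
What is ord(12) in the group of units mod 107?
53

107 is prime, so ord(12) divides φ(107) = 106.
Divisors of 106: 1, 2, 53, 106.
Repeated squaring: 12^1 ≡ 12, 12^2 ≡ 37, 12^4 ≡ 85, 12^8 ≡ 56, 12^16 ≡ 33, 12^32 ≡ 19, 12^64 ≡ 40 (mod 107).
Test 12^d mod 107 for each divisor d in increasing order:
12^1 ≡ 12
12^2 ≡ 37
12^53 = 12^32·12^16·12^4·12^1 ≡ 1  ← first divisor giving 1
The order is 53.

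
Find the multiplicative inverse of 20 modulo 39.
2

gcd(20, 39) = 1, so the inverse exists.
Extended Euclidean algorithm on (39, 20):
39 = 1 × 20 + 19  ⟹  19 = (1)·39 + (-1)·20
20 = 1 × 19 + 1  ⟹  1 = (-1)·39 + (2)·20
So (2)·20 ≡ 1 (mod 39), i.e. 20^(-1) ≡ 2 (mod 39).
Check: 20 × 2 = 40 ≡ 1 (mod 39)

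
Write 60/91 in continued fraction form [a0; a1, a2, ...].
[0; 1, 1, 1, 14, 2]

Euclidean algorithm steps:
60 = 0 × 91 + 60
91 = 1 × 60 + 31
60 = 1 × 31 + 29
31 = 1 × 29 + 2
29 = 14 × 2 + 1
2 = 2 × 1 + 0
Continued fraction: [0; 1, 1, 1, 14, 2]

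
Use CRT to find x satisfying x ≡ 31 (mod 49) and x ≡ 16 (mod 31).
1256

Using Chinese Remainder Theorem:
M = 49 × 31 = 1519
M1 = 31, M2 = 49
y1 = 31^(-1) mod 49 = 19
y2 = 49^(-1) mod 31 = 19
x = (31×31×19 + 16×49×19) mod 1519 = 1256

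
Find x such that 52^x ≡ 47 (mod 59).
19

Baby-step giant-step with step n = ⌈√59⌉ = 8.
Baby steps 52^j mod 59 (j:value) for j=0..7: 0:1, 1:52, 2:49, 3:11, 4:41, 5:8, 6:3, 7:38.
Giant-step multiplier: 52^(-8) ≡ 52^(58-8) = 52^50 ≡ 57 (mod 59).
Giant steps γ_i = 47·57^i mod 59: γ_0=47, γ_1=24, γ_2=11 (in table at j=3).
x = i·n + j = 2·8 + 3 = 19.
Check: 52^19 ≡ 47 (mod 59).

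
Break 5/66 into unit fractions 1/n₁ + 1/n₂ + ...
1/14 + 1/231

Greedy algorithm:
5/66: ceiling(66/5) = 14, use 1/14
1/231: ceiling(231/1) = 231, use 1/231
Result: 5/66 = 1/14 + 1/231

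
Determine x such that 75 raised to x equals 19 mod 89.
87

Baby-step giant-step with step n = ⌈√89⌉ = 10.
Baby steps 75^j mod 89 (j:value) for j=0..9: 0:1, 1:75, 2:18, 3:15, 4:57, 5:3, 6:47, 7:54, 8:45, 9:82.
Giant-step multiplier: 75^(-10) ≡ 75^(88-10) = 75^78 ≡ 10 (mod 89).
Giant steps γ_i = 19·10^i mod 89: γ_0=19, γ_1=12, γ_2=31, γ_3=43, γ_4=74, γ_5=28, γ_6=13, γ_7=41, γ_8=54 (in table at j=7).
x = i·n + j = 8·10 + 7 = 87.
Check: 75^87 ≡ 19 (mod 89).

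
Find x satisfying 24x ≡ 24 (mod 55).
x ≡ 1 (mod 55)

gcd(24, 55) = 1, which divides 24, so solutions exist.
Find 24^(-1) mod 55 by the extended Euclidean algorithm:
55 = 2 × 24 + 7  ⟹  7 = (1)·55 + (-2)·24
24 = 3 × 7 + 3  ⟹  3 = (-3)·55 + (7)·24
7 = 2 × 3 + 1  ⟹  1 = (7)·55 + (-16)·24
So (-16)·24 ≡ 1 (mod 55), i.e. 24^(-1) ≡ -16 ≡ 39 (mod 55).
x ≡ 39 × 24 = 936 ≡ 1 (mod 55).
Check: 24 × 1 = 24 ≡ 24 (mod 55).
Unique solution: x ≡ 1 (mod 55)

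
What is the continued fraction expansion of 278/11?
[25; 3, 1, 2]

Euclidean algorithm steps:
278 = 25 × 11 + 3
11 = 3 × 3 + 2
3 = 1 × 2 + 1
2 = 2 × 1 + 0
Continued fraction: [25; 3, 1, 2]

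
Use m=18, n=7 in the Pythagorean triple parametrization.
(275, 252, 373)

Euclid's formula: a = m² - n², b = 2mn, c = m² + n²
m = 18, n = 7
a = 18² - 7² = 324 - 49 = 275
b = 2 × 18 × 7 = 252
c = 18² + 7² = 324 + 49 = 373
Verification: 275² + 252² = 75625 + 63504 = 139129 = 373² ✓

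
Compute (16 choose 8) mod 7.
4

Using Lucas' theorem:
Write n=16 and k=8 in base 7:
n in base 7: [2, 2]
k in base 7: [1, 1]
C(16,8) mod 7 = ∏ C(n_i, k_i) mod 7
Digit binomials (mod 7): C(2,1) = 2; C(2,1) = 2
Product: 2 × 2 = 4 ≡ 4 (mod 7)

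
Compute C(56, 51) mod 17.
1

Using Lucas' theorem:
Write n=56 and k=51 in base 17:
n in base 17: [3, 5]
k in base 17: [3, 0]
C(56,51) mod 17 = ∏ C(n_i, k_i) mod 17
Digit binomials (mod 17): C(3,3) = 1; C(5,0) = 1
Product: 1 × 1 = 1 ≡ 1 (mod 17)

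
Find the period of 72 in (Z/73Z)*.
2

73 is prime, so ord(72) divides φ(73) = 72.
Divisors of 72: 1, 2, 3, 4, 6, 8, 9, 12, 18, 24, 36, 72.
Repeated squaring: 72^1 ≡ 72, 72^2 ≡ 1, 72^4 ≡ 1, 72^8 ≡ 1, 72^16 ≡ 1, 72^32 ≡ 1, 72^64 ≡ 1 (mod 73).
Test 72^d mod 73 for each divisor d in increasing order:
72^1 ≡ 72
72^2 ≡ 1  ← first divisor giving 1
The order is 2.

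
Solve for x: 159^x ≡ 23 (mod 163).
45

Baby-step giant-step with step n = ⌈√163⌉ = 13.
Baby steps 159^j mod 163 (j:value) for j=0..12: 0:1, 1:159, 2:16, 3:99, 4:93, 5:117, 6:21, 7:79, 8:10, 9:123, 10:160, 11:12, 12:115.
Giant-step multiplier: 159^(-13) ≡ 159^(162-13) = 159^149 ≡ 45 (mod 163).
Giant steps γ_i = 23·45^i mod 163: γ_0=23, γ_1=57, γ_2=120, γ_3=21 (in table at j=6).
x = i·n + j = 3·13 + 6 = 45.
Check: 159^45 ≡ 23 (mod 163).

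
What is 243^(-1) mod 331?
252

gcd(243, 331) = 1, so the inverse exists.
Extended Euclidean algorithm on (331, 243):
331 = 1 × 243 + 88  ⟹  88 = (1)·331 + (-1)·243
243 = 2 × 88 + 67  ⟹  67 = (-2)·331 + (3)·243
88 = 1 × 67 + 21  ⟹  21 = (3)·331 + (-4)·243
67 = 3 × 21 + 4  ⟹  4 = (-11)·331 + (15)·243
21 = 5 × 4 + 1  ⟹  1 = (58)·331 + (-79)·243
So (-79)·243 ≡ 1 (mod 331), i.e. 243^(-1) ≡ -79 ≡ 252 (mod 331).
Check: 243 × 252 = 61236 ≡ 1 (mod 331)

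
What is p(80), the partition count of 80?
15796476

p(n) counts ways to write n as a sum of positive integers (order ignored).
Euler's pentagonal recurrence: p(k) = p(k-1) + p(k-2) - p(k-5) - p(k-7) + p(k-12) + p(k-15) - ... (offsets j(3j∓1)/2, signs ++--, p(0)=1, p(<0)=0).
DP table for k = 0..79: p(0)=1, p(1)=1, p(2)=2, p(3)=3, p(4)=5, p(5)=7, p(6)=11, p(7)=15, p(8)=22, p(9)=30, p(10)=42, p(11)=56, p(12)=77, p(13)=101, p(14)=135, p(15)=176, p(16)=231, p(17)=297, p(18)=385, p(19)=490, p(20)=627, p(21)=792, p(22)=1002, p(23)=1255, p(24)=1575, p(25)=1958, p(26)=2436, p(27)=3010, p(28)=3718, p(29)=4565, p(30)=5604, p(31)=6842, p(32)=8349, p(33)=10143, p(34)=12310, p(35)=14883, p(36)=17977, p(37)=21637, p(38)=26015, p(39)=31185, p(40)=37338, p(41)=44583, p(42)=53174, p(43)=63261, p(44)=75175, p(45)=89134, p(46)=105558, p(47)=124754, p(48)=147273, p(49)=173525, p(50)=204226, p(51)=239943, p(52)=281589, p(53)=329931, p(54)=386155, p(55)=451276, p(56)=526823, p(57)=614154, p(58)=715220, p(59)=831820, p(60)=966467, p(61)=1121505, p(62)=1300156, p(63)=1505499, p(64)=1741630, p(65)=2012558, p(66)=2323520, p(67)=2679689, p(68)=3087735, p(69)=3554345, p(70)=4087968, p(71)=4697205, p(72)=5392783, p(73)=6185689, p(74)=7089500, p(75)=8118264, p(76)=9289091, p(77)=10619863, p(78)=12132164, p(79)=13848650.
Final step: p(80) = p(79) + p(78) - p(75) - p(73) + p(68) + p(65) - p(58) - p(54) + p(45) + p(40) - p(29) - p(23) + p(10) + p(3)
= 13848650 + 12132164 - 8118264 - 6185689 + 3087735 + 2012558 - 715220 - 386155 + 89134 + 37338 - 4565 - 1255 + 42 + 3
= 15796476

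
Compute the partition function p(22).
1002

p(n) counts ways to write n as a sum of positive integers (order ignored).
Euler's pentagonal recurrence: p(k) = p(k-1) + p(k-2) - p(k-5) - p(k-7) + p(k-12) + p(k-15) - ... (offsets j(3j∓1)/2, signs ++--, p(0)=1, p(<0)=0).
DP table for k = 0..21: p(0)=1, p(1)=1, p(2)=2, p(3)=3, p(4)=5, p(5)=7, p(6)=11, p(7)=15, p(8)=22, p(9)=30, p(10)=42, p(11)=56, p(12)=77, p(13)=101, p(14)=135, p(15)=176, p(16)=231, p(17)=297, p(18)=385, p(19)=490, p(20)=627, p(21)=792.
Final step: p(22) = p(21) + p(20) - p(17) - p(15) + p(10) + p(7) - p(0)
= 792 + 627 - 297 - 176 + 42 + 15 - 1
= 1002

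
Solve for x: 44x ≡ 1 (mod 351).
8

gcd(44, 351) = 1, so the inverse exists.
Extended Euclidean algorithm on (351, 44):
351 = 7 × 44 + 43  ⟹  43 = (1)·351 + (-7)·44
44 = 1 × 43 + 1  ⟹  1 = (-1)·351 + (8)·44
So (8)·44 ≡ 1 (mod 351), i.e. 44^(-1) ≡ 8 (mod 351).
Check: 44 × 8 = 352 ≡ 1 (mod 351)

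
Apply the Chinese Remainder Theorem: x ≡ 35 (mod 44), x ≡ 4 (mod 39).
1135

Using Chinese Remainder Theorem:
M = 44 × 39 = 1716
M1 = 39, M2 = 44
y1 = 39^(-1) mod 44 = 35
y2 = 44^(-1) mod 39 = 8
x = (35×39×35 + 4×44×8) mod 1716 = 1135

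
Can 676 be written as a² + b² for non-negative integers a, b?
0² + 26² (a=0, b=26)

Factorization: 676 = 2^2 × 13^2
By Fermat: n is sum of two squares iff every prime p ≡ 3 (mod 4) appears to even power.
All primes ≡ 3 (mod 4) appear to even power.
Search a = 0, 1, 2, … for 676 - a² a perfect square: first hit at a = 0: 676 - 0 = 676 = 26².
676 = 0² + 26² = 0 + 676 ✓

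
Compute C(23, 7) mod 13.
3

Using Lucas' theorem:
Write n=23 and k=7 in base 13:
n in base 13: [1, 10]
k in base 13: [0, 7]
C(23,7) mod 13 = ∏ C(n_i, k_i) mod 13
Digit binomials (mod 13): C(1,0) = 1; C(10,7) = 120 ≡ 3
Product: 1 × 3 = 3 ≡ 3 (mod 13)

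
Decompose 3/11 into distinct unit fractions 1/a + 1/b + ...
1/4 + 1/44

Greedy algorithm:
3/11: ceiling(11/3) = 4, use 1/4
1/44: ceiling(44/1) = 44, use 1/44
Result: 3/11 = 1/4 + 1/44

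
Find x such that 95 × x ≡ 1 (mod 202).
185

gcd(95, 202) = 1, so the inverse exists.
Extended Euclidean algorithm on (202, 95):
202 = 2 × 95 + 12  ⟹  12 = (1)·202 + (-2)·95
95 = 7 × 12 + 11  ⟹  11 = (-7)·202 + (15)·95
12 = 1 × 11 + 1  ⟹  1 = (8)·202 + (-17)·95
So (-17)·95 ≡ 1 (mod 202), i.e. 95^(-1) ≡ -17 ≡ 185 (mod 202).
Check: 95 × 185 = 17575 ≡ 1 (mod 202)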